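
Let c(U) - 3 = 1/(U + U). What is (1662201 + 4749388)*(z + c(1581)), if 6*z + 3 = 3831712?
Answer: 2157841788831095/527 ≈ 4.0946e+12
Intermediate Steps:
c(U) = 3 + 1/(2*U) (c(U) = 3 + 1/(U + U) = 3 + 1/(2*U))
z = 3831709/6 (z = -1/2 + (1/6)*3831712 = -1/2 + 1915856/3 = 3831709/6 ≈ 6.3862e+5)
(1662201 + 4749388)*(z + c(1581)) = (1662201 + 4749388)*(3831709/6 + (3 + (1/2)/1581)) = 6411589*(3831709/6 + (3 + (1/2)*(1/1581))) = 6411589*(3831709/6 + (3 + 1/3162)) = 6411589*(3831709/6 + 9487/3162) = 6411589*(336553355/527) = 2157841788831095/527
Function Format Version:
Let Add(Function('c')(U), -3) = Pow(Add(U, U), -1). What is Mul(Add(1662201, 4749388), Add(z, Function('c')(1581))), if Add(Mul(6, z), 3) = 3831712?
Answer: Rational(2157841788831095, 527) ≈ 4.0946e+12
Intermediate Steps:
Function('c')(U) = Add(3, Mul(Rational(1, 2), Pow(U, -1))) (Function('c')(U) = Add(3, Pow(Add(U, U), -1)) = Add(3, Pow(Mul(2, U), -1)) = Add(3, Mul(Rational(1, 2), Pow(U, -1))))
z = Rational(3831709, 6) (z = Add(Rational(-1, 2), Mul(Rational(1, 6), 3831712)) = Add(Rational(-1, 2), Rational(1915856, 3)) = Rational(3831709, 6) ≈ 6.3862e+5)
Mul(Add(1662201, 4749388), Add(z, Function('c')(1581))) = Mul(Add(1662201, 4749388), Add(Rational(3831709, 6), Add(3, Mul(Rational(1, 2), Pow(1581, -1))))) = Mul(6411589, Add(Rational(3831709, 6), Add(3, Mul(Rational(1, 2), Rational(1, 1581))))) = Mul(6411589, Add(Rational(3831709, 6), Add(3, Rational(1, 3162)))) = Mul(6411589, Add(Rational(3831709, 6), Rational(9487, 3162))) = Mul(6411589, Rational(336553355, 527)) = Rational(2157841788831095, 527)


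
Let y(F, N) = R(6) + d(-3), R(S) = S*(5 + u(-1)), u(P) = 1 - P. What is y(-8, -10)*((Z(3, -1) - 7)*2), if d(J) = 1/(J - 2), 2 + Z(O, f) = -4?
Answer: -5434/5 ≈ -1086.8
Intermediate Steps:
Z(O, f) = -6 (Z(O, f) = -2 - 4 = -6)
R(S) = 7*S (R(S) = S*(5 + (1 - 1*(-1))) = S*(5 + (1 + 1)) = S*(5 + 2) = S*7 = 7*S)
d(J) = 1/(-2 + J)
y(F, N) = 209/5 (y(F, N) = 7*6 + 1/(-2 - 3) = 42 + 1/(-5) = 42 - 1/5 = 209/5)
y(-8, -10)*((Z(3, -1) - 7)*2) = 209*((-6 - 7)*2)/5 = 209*(-13*2)/5 = (209/5)*(-26) = -5434/5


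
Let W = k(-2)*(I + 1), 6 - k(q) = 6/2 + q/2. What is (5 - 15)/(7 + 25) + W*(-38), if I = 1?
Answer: -4869/16 ≈ -304.31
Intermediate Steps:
k(q) = 3 - q/2 (k(q) = 6 - (6/2 + q/2) = 6 - (6*(1/2) + q*(1/2)) = 6 - (3 + q/2) = 6 + (-3 - q/2) = 3 - q/2)
W = 8 (W = (3 - 1/2*(-2))*(1 + 1) = (3 + 1)*2 = 4*2 = 8)
(5 - 15)/(7 + 25) + W*(-38) = (5 - 15)/(7 + 25) + 8*(-38) = -10/32 - 304 = -10*1/32 - 304 = -5/16 - 304 = -4869/16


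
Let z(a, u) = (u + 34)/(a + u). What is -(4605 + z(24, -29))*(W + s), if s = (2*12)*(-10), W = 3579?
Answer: -15372756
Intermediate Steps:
z(a, u) = (34 + u)/(a + u)
s = -240 (s = 24*(-10) = -240)
-(4605 + z(24, -29))*(W + s) = -(4605 + (34 - 29)/(24 - 29))*(3579 - 240) = -(4605 + 5/(-5))*3339 = -(4605 - ⅕*5)*3339 = -(4605 - 1)*3339 = -4604*3339 = -1*15372756 = -15372756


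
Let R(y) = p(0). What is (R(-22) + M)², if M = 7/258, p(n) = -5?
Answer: 1646089/66564 ≈ 24.729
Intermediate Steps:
R(y) = -5
M = 7/258 (M = 7*(1/258) = 7/258 ≈ 0.027132)
(R(-22) + M)² = (-5 + 7/258)² = (-1283/258)² = 1646089/66564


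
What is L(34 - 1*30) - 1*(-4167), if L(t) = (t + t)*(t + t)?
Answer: 4231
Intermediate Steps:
L(t) = 4*t**2 (L(t) = (2*t)*(2*t) = 4*t**2)
L(34 - 1*30) - 1*(-4167) = 4*(34 - 1*30)**2 - 1*(-4167) = 4*(34 - 30)**2 + 4167 = 4*4**2 + 4167 = 4*16 + 4167 = 64 + 4167 = 4231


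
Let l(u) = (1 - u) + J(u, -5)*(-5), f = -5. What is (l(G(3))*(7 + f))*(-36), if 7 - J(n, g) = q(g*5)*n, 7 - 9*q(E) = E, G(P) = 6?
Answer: -4800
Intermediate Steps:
q(E) = 7/9 - E/9
J(n, g) = 7 - n*(7/9 - 5*g/9) (J(n, g) = 7 - (7/9 - g*5/9)*n = 7 - (7/9 - 5*g/9)*n = 7 - n*(7/9 - 5*g/9))
l(u) = -34 + 151*u/9 (l(u) = (1 - u) + (7 + u*(-7 + 5*(-5))/9)*(-5) = (1 - u) + (7 + u*(-7 - 25)/9)*(-5) = (1 - u) + (7 + (1/9)*u*(-32))*(-5) = (1 - u) + (7 - 32*u/9)*(-5) = (1 - u) + (-35 + 160*u/9) = -34 + 151*u/9)
(l(G(3))*(7 + f))*(-36) = ((-34 + (151/9)*6)*(7 - 5))*(-36) = ((-34 + 302/3)*2)*(-36) = ((200/3)*2)*(-36) = (400/3)*(-36) = -4800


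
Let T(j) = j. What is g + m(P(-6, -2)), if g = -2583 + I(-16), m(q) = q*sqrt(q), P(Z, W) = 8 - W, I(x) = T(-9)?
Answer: -2592 + 10*sqrt(10) ≈ -2560.4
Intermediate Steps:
I(x) = -9
m(q) = q**(3/2)
g = -2592 (g = -2583 - 9 = -2592)
g + m(P(-6, -2)) = -2592 + (8 - 1*(-2))**(3/2) = -2592 + (8 + 2)**(3/2) = -2592 + 10**(3/2) = -2592 + 10*sqrt(10)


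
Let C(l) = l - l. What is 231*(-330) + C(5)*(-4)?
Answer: -76230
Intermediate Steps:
C(l) = 0
231*(-330) + C(5)*(-4) = 231*(-330) + 0*(-4) = -76230 + 0 = -76230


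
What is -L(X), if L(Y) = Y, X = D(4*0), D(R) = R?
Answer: 0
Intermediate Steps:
X = 0 (X = 4*0 = 0)
-L(X) = -1*0 = 0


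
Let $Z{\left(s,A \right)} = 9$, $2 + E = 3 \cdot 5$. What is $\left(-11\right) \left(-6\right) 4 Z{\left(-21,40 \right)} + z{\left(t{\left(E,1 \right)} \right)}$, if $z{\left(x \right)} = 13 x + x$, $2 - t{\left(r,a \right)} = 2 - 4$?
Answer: $2432$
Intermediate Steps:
$E = 13$ ($E = -2 + 3 \cdot 5 = -2 + 15 = 13$)
$t{\left(r,a \right)} = 4$ ($t{\left(r,a \right)} = 2 - \left(2 - 4\right) = 2 - -2 = 2 + 2 = 4$)
$z{\left(x \right)} = 14 x$
$\left(-11\right) \left(-6\right) 4 Z{\left(-21,40 \right)} + z{\left(t{\left(E,1 \right)} \right)} = \left(-11\right) \left(-6\right) 4 \cdot 9 + 14 \cdot 4 = 66 \cdot 4 \cdot 9 + 56 = 264 \cdot 9 + 56 = 2376 + 56 = 2432$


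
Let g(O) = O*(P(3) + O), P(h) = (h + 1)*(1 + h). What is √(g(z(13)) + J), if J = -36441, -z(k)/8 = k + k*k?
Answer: 3*√228911 ≈ 1435.3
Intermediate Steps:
z(k) = -8*k - 8*k² (z(k) = -8*(k + k*k) = -8*(k + k²) = -8*k - 8*k²)
P(h) = (1 + h)² (P(h) = (1 + h)*(1 + h) = (1 + h)²)
g(O) = O*(16 + O) (g(O) = O*((1 + 3)² + O) = O*(4² + O) = O*(16 + O))
√(g(z(13)) + J) = √((-8*13*(1 + 13))*(16 - 8*13*(1 + 13)) - 36441) = √((-8*13*14)*(16 - 8*13*14) - 36441) = √(-1456*(16 - 1456) - 36441) = √(-1456*(-1440) - 36441) = √(2096640 - 36441) = √2060199 = 3*√228911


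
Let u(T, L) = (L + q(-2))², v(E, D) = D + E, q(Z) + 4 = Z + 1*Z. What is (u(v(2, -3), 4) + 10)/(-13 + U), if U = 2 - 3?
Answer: -13/7 ≈ -1.8571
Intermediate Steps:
q(Z) = -4 + 2*Z (q(Z) = -4 + (Z + 1*Z) = -4 + (Z + Z) = -4 + 2*Z)
U = -1
u(T, L) = (-8 + L)² (u(T, L) = (L + (-4 + 2*(-2)))² = (L + (-4 - 4))² = (L - 8)² = (-8 + L)²)
(u(v(2, -3), 4) + 10)/(-13 + U) = ((-8 + 4)² + 10)/(-13 - 1) = ((-4)² + 10)/(-14) = -(16 + 10)/14 = -1/14*26 = -13/7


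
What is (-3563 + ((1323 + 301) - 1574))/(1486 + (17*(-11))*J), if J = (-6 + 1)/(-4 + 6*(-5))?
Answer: -7026/2917 ≈ -2.4086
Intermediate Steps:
J = 5/34 (J = -5/(-4 - 30) = -5/(-34) = -5*(-1/34) = 5/34 ≈ 0.14706)
(-3563 + ((1323 + 301) - 1574))/(1486 + (17*(-11))*J) = (-3563 + ((1323 + 301) - 1574))/(1486 + (17*(-11))*(5/34)) = (-3563 + (1624 - 1574))/(1486 - 187*5/34) = (-3563 + 50)/(1486 - 55/2) = -3513/2917/2 = -3513*2/2917 = -7026/2917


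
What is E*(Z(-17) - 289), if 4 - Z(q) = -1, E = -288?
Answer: 81792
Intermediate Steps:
Z(q) = 5 (Z(q) = 4 - 1*(-1) = 4 + 1 = 5)
E*(Z(-17) - 289) = -288*(5 - 289) = -288*(-284) = 81792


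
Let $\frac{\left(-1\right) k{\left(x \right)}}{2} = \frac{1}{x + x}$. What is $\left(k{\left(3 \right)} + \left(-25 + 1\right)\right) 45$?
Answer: $-1095$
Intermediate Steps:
$k{\left(x \right)} = - \frac{1}{x}$ ($k{\left(x \right)} = - \frac{2}{x + x} = - \frac{2}{2 x} = - 2 \frac{1}{2 x} = - \frac{1}{x}$)
$\left(k{\left(3 \right)} + \left(-25 + 1\right)\right) 45 = \left(- \frac{1}{3} + \left(-25 + 1\right)\right) 45 = \left(\left(-1\right) \frac{1}{3} - 24\right) 45 = \left(- \frac{1}{3} - 24\right) 45 = \left(- \frac{73}{3}\right) 45 = -1095$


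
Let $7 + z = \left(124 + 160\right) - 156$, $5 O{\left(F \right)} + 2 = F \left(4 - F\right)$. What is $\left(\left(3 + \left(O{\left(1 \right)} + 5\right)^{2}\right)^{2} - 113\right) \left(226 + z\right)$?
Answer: $\frac{171201472}{625} \approx 2.7392 \cdot 10^{5}$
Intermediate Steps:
$O{\left(F \right)} = - \frac{2}{5} + \frac{F \left(4 - F\right)}{5}$
$z = 121$ ($z = -7 + \left(\left(124 + 160\right) - 156\right) = -7 + \left(284 - 156\right) = -7 + 128 = 121$)
$\left(\left(3 + \left(O{\left(1 \right)} + 5\right)^{2}\right)^{2} - 113\right) \left(226 + z\right) = \left(\left(3 + \left(\left(- \frac{2}{5} - \frac{1^{2}}{5} + \frac{4}{5} \cdot 1\right) + 5\right)^{2}\right)^{2} - 113\right) \left(226 + 121\right) = \left(\left(3 + \left(\left(- \frac{2}{5} - \frac{1}{5} + \frac{4}{5}\right) + 5\right)^{2}\right)^{2} - 113\right) 347 = \left(\left(3 + \left(\frac{1}{5} + 5\right)^{2}\right)^{2} - 113\right) 347 = \left(\left(3 + \left(\frac{26}{5}\right)^{2}\right)^{2} - 113\right) 347 = \left(\left(3 + \frac{676}{25}\right)^{2} - 113\right) 347 = \left(\left(\frac{751}{25}\right)^{2} - 113\right) 347 = \left(\frac{564001}{625} - 113\right) 347 = \frac{493376}{625} \cdot 347 = \frac{171201472}{625}$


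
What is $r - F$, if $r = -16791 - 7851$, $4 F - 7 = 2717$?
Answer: $-25323$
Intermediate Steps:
$F = 681$ ($F = \frac{7}{4} + \frac{1}{4} \cdot 2717 = \frac{7}{4} + \frac{2717}{4} = 681$)
$r = -24642$ ($r = -16791 - 7851 = -24642$)
$r - F = -24642 - 681 = -25323$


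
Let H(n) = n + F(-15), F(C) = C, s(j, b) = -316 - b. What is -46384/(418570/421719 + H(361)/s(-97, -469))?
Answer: -3667690143/257299 ≈ -14255.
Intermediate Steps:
H(n) = -15 + n (H(n) = n - 15 = -15 + n)
-46384/(418570/421719 + H(361)/s(-97, -469)) = -46384/(418570/421719 + (-15 + 361)/(-316 - 1*(-469))) = -46384/(418570*(1/421719) + 346/(-316 + 469)) = -46384/(418570/421719 + 346/153) = -46384/4116784/1265157 = -46384*1265157/4116784 = -3667690143/257299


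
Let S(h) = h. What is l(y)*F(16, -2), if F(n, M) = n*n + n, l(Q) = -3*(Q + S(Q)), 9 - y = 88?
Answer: 128928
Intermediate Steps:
y = -79 (y = 9 - 1*88 = 9 - 88 = -79)
l(Q) = -6*Q (l(Q) = -3*(Q + Q) = -6*Q)
F(n, M) = n + n² (F(n, M) = n² + n = n + n²)
l(y)*F(16, -2) = (-6*(-79))*(16*(1 + 16)) = 474*(16*17) = 474*272 = 128928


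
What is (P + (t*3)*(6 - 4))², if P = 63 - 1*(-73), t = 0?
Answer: 18496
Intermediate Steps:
P = 136 (P = 63 + 73 = 136)
(P + (t*3)*(6 - 4))² = (136 + (0*3)*(6 - 4))² = (136 + 0*2)² = (136 + 0)² = 136² = 18496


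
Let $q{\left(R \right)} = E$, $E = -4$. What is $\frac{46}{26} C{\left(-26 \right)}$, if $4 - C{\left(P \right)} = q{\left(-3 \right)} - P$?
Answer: $- \frac{414}{13} \approx -31.846$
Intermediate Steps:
$q{\left(R \right)} = -4$
$C{\left(P \right)} = 8 + P$ ($C{\left(P \right)} = 4 - \left(-4 - P\right) = 4 + \left(4 + P\right) = 8 + P$)
$\frac{46}{26} C{\left(-26 \right)} = \frac{46}{26} \left(8 - 26\right) = 46 \cdot \frac{1}{26} \left(-18\right) = \frac{23}{13} \left(-18\right) = - \frac{414}{13}$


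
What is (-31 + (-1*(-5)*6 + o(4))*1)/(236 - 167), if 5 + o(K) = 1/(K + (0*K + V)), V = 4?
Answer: -47/552 ≈ -0.085145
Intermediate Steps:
o(K) = -5 + 1/(4 + K) (o(K) = -5 + 1/(K + (0*K + 4)) = -5 + 1/(K + (0 + 4)) = -5 + 1/(K + 4) = -5 + 1/(4 + K))
(-31 + (-1*(-5)*6 + o(4))*1)/(236 - 167) = (-31 + (-1*(-5)*6 + (-19 - 5*4)/(4 + 4))*1)/(236 - 167) = (-31 + (5*6 + (-19 - 20)/8)*1)/69 = (-31 + (30 + (1/8)*(-39))*1)*(1/69) = (-31 + (30 - 39/8)*1)*(1/69) = (-31 + (201/8)*1)*(1/69) = (-31 + 201/8)*(1/69) = -47/8*1/69 = -47/552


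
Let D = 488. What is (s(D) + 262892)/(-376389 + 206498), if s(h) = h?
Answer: -263380/169891 ≈ -1.5503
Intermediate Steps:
(s(D) + 262892)/(-376389 + 206498) = (488 + 262892)/(-376389 + 206498) = 263380/(-169891) = 263380*(-1/169891) = -263380/169891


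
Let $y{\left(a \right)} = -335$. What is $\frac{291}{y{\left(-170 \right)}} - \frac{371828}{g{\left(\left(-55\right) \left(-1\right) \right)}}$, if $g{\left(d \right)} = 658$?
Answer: $- \frac{62376929}{110215} \approx -565.96$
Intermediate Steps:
$\frac{291}{y{\left(-170 \right)}} - \frac{371828}{g{\left(\left(-55\right) \left(-1\right) \right)}} = \frac{291}{-335} - \frac{371828}{658} = 291 \left(- \frac{1}{335}\right) - \frac{185914}{329} = - \frac{291}{335} - \frac{185914}{329} = - \frac{62376929}{110215}$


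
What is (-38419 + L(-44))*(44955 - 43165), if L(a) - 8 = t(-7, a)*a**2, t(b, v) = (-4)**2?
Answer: -13308650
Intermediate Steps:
t(b, v) = 16
L(a) = 8 + 16*a**2
(-38419 + L(-44))*(44955 - 43165) = (-38419 + (8 + 16*(-44)**2))*(44955 - 43165) = (-38419 + (8 + 16*1936))*1790 = (-38419 + (8 + 30976))*1790 = (-38419 + 30984)*1790 = -7435*1790 = -13308650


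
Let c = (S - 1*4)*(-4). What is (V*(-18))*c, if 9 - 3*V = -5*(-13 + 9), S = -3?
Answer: 1848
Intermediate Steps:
c = 28 (c = (-3 - 1*4)*(-4) = (-3 - 4)*(-4) = -7*(-4) = 28)
V = -11/3 (V = 3 - (-5)*(-13 + 9)/3 = 3 - (-5)*(-4)/3 = 3 - 1/3*20 = 3 - 20/3 = -11/3 ≈ -3.6667)
(V*(-18))*c = -11/3*(-18)*28 = 66*28 = 1848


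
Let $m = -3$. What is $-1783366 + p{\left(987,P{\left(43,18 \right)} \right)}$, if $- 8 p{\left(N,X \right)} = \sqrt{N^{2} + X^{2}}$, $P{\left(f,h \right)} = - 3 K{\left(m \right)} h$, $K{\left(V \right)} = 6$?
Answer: $-1783366 - \frac{3 \sqrt{119905}}{8} \approx -1.7835 \cdot 10^{6}$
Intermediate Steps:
$P{\left(f,h \right)} = - 18 h$ ($P{\left(f,h \right)} = \left(-3\right) 6 h = - 18 h$)
$p{\left(N,X \right)} = - \frac{\sqrt{N^{2} + X^{2}}}{8}$
$-1783366 + p{\left(987,P{\left(43,18 \right)} \right)} = -1783366 - \frac{\sqrt{987^{2} + \left(\left(-18\right) 18\right)^{2}}}{8} = -1783366 - \frac{\sqrt{974169 + \left(-324\right)^{2}}}{8} = -1783366 - \frac{\sqrt{974169 + 104976}}{8} = -1783366 - \frac{\sqrt{1079145}}{8} = -1783366 - \frac{3 \sqrt{119905}}{8}$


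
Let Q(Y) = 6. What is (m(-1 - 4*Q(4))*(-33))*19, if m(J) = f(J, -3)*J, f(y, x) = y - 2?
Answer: -423225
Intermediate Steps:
f(y, x) = -2 + y
m(J) = J*(-2 + J) (m(J) = (-2 + J)*J = J*(-2 + J))
(m(-1 - 4*Q(4))*(-33))*19 = (((-1 - 4*6)*(-2 + (-1 - 4*6)))*(-33))*19 = (((-1 - 24)*(-2 + (-1 - 24)))*(-33))*19 = (-25*(-2 - 25)*(-33))*19 = (-25*(-27)*(-33))*19 = (675*(-33))*19 = -22275*19 = -423225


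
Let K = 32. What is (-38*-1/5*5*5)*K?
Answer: 6080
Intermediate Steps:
(-38*-1/5*5*5)*K = -38*-1/5*5*5*32 = -38*-1*⅕*5*5*32 = -38*(-⅕*5)*5*32 = -(-38)*5*32 = -38*(-5)*32 = 190*32 = 6080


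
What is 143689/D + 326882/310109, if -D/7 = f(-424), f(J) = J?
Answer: 6504205411/131486216 ≈ 49.467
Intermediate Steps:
D = 2968 (D = -7*(-424) = 2968)
143689/D + 326882/310109 = 143689/2968 + 326882/310109 = 143689*(1/2968) + 326882*(1/310109) = 20527/424 + 326882/310109 = 6504205411/131486216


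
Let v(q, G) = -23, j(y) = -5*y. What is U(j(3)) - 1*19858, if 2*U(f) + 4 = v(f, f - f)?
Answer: -39743/2 ≈ -19872.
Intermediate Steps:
U(f) = -27/2 (U(f) = -2 + (½)*(-23) = -2 - 23/2 = -27/2)
U(j(3)) - 1*19858 = -27/2 - 1*19858 = -27/2 - 19858 = -39743/2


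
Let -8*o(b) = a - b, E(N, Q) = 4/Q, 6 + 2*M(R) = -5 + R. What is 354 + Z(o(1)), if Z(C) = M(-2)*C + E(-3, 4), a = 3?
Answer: 2853/8 ≈ 356.63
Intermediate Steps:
M(R) = -11/2 + R/2 (M(R) = -3 + (-5 + R)/2 = -3 + (-5/2 + R/2) = -11/2 + R/2)
o(b) = -3/8 + b/8 (o(b) = -(3 - b)/8 = -3/8 + b/8)
Z(C) = 1 - 13*C/2 (Z(C) = (-11/2 + (1/2)*(-2))*C + 4/4 = (-11/2 - 1)*C + 4*(1/4) = -13*C/2 + 1 = 1 - 13*C/2)
354 + Z(o(1)) = 354 + (1 - 13*(-3/8 + (1/8)*1)/2) = 354 + (1 - 13*(-3/8 + 1/8)/2) = 354 + (1 - 13/2*(-1/4)) = 354 + (1 + 13/8) = 354 + 21/8 = 2853/8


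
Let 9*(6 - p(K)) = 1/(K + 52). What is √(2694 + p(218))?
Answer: √196829970/270 ≈ 51.962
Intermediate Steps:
p(K) = 6 - 1/(9*(52 + K)) (p(K) = 6 - 1/(9*(K + 52)) = 6 - 1/(9*(52 + K)))
√(2694 + p(218)) = √(2694 + (2807 + 54*218)/(9*(52 + 218))) = √(2694 + (⅑)*(2807 + 11772)/270) = √(2694 + (⅑)*(1/270)*14579) = √(2694 + 14579/2430) = √(6560999/2430) = √196829970/270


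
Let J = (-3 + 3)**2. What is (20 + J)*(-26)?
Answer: -520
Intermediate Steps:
J = 0 (J = 0**2 = 0)
(20 + J)*(-26) = (20 + 0)*(-26) = 20*(-26) = -520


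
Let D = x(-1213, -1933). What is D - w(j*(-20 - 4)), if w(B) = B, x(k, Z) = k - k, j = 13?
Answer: 312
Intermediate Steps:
x(k, Z) = 0
D = 0
D - w(j*(-20 - 4)) = 0 - 13*(-20 - 4) = 0 - 13*(-24) = 0 - 1*(-312) = 0 + 312 = 312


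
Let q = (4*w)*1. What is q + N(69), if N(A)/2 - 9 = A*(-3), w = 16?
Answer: -332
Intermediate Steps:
N(A) = 18 - 6*A (N(A) = 18 + 2*(A*(-3)) = 18 + 2*(-3*A) = 18 - 6*A)
q = 64 (q = (4*16)*1 = 64*1 = 64)
q + N(69) = 64 + (18 - 6*69) = 64 + (18 - 414) = 64 - 396 = -332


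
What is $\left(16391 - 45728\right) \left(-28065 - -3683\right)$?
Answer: $715294734$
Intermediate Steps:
$\left(16391 - 45728\right) \left(-28065 - -3683\right) = - 29337 \left(-28065 + 3683\right) = \left(-29337\right) \left(-24382\right) = 715294734$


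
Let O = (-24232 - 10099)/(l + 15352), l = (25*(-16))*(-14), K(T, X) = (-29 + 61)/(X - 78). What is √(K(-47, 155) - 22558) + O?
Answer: -34331/20952 + I*√133743918/77 ≈ -1.6386 + 150.19*I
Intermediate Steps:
K(T, X) = 32/(-78 + X)
l = 5600 (l = -400*(-14) = 5600)
O = -34331/20952 (O = (-24232 - 10099)/(5600 + 15352) = -34331/20952 ≈ -1.6386)
√(K(-47, 155) - 22558) + O = √(32/(-78 + 155) - 22558) - 34331/20952 = √(32/77 - 22558) - 34331/20952 = √(-1736934/77) - 34331/20952 = I*√133743918/77 - 34331/20952 = -34331/20952 + I*√133743918/77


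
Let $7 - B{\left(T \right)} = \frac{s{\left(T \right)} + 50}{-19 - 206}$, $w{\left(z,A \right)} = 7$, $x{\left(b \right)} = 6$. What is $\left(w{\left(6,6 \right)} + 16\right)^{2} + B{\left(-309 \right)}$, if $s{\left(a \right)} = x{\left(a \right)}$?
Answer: $\frac{120656}{225} \approx 536.25$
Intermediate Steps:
$s{\left(a \right)} = 6$
$B{\left(T \right)} = \frac{1631}{225}$ ($B{\left(T \right)} = 7 - \frac{6 + 50}{-19 - 206} = 7 - \frac{56}{-225} = 7 - 56 \left(- \frac{1}{225}\right) = 7 - - \frac{56}{225} = 7 + \frac{56}{225} = \frac{1631}{225}$)
$\left(w{\left(6,6 \right)} + 16\right)^{2} + B{\left(-309 \right)} = \left(7 + 16\right)^{2} + \frac{1631}{225} = 23^{2} + \frac{1631}{225} = 529 + \frac{1631}{225} = \frac{120656}{225}$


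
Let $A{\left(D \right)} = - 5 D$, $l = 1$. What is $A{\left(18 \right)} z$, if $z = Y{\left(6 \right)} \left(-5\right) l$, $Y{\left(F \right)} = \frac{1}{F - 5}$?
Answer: $450$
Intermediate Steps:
$Y{\left(F \right)} = \frac{1}{-5 + F}$
$z = -5$ ($z = \frac{1}{-5 + 6} \left(-5\right) 1 = 1^{-1} \left(-5\right) 1 = 1 \left(-5\right) 1 = \left(-5\right) 1 = -5$)
$A{\left(18 \right)} z = \left(-5\right) 18 \left(-5\right) = \left(-90\right) \left(-5\right) = 450$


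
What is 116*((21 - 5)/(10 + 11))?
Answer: 1856/21 ≈ 88.381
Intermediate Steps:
116*((21 - 5)/(10 + 11)) = 116*(16/21) = 1856/21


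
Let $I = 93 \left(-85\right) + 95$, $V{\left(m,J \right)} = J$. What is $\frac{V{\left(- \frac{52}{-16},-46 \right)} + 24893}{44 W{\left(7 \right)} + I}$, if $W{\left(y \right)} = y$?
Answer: $- \frac{24847}{7502} \approx -3.312$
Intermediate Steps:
$I = -7810$ ($I = -7905 + 95 = -7810$)
$\frac{V{\left(- \frac{52}{-16},-46 \right)} + 24893}{44 W{\left(7 \right)} + I} = \frac{-46 + 24893}{44 \cdot 7 - 7810} = \frac{24847}{308 - 7810} = \frac{24847}{-7502} = 24847 \left(- \frac{1}{7502}\right) = - \frac{24847}{7502}$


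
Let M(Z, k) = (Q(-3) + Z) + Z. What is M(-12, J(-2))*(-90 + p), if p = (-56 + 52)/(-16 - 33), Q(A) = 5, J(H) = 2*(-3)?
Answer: 83714/49 ≈ 1708.4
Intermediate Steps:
J(H) = -6
M(Z, k) = 5 + 2*Z (M(Z, k) = (5 + Z) + Z = 5 + 2*Z)
p = 4/49 (p = -4/(-49) = -4*(-1/49) = 4/49 ≈ 0.081633)
M(-12, J(-2))*(-90 + p) = (5 + 2*(-12))*(-90 + 4/49) = (5 - 24)*(-4406/49) = -19*(-4406/49) = 83714/49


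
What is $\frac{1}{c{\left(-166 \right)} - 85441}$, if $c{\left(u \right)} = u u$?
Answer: $- \frac{1}{57885} \approx -1.7276 \cdot 10^{-5}$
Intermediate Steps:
$c{\left(u \right)} = u^{2}$
$\frac{1}{c{\left(-166 \right)} - 85441} = \frac{1}{\left(-166\right)^{2} - 85441} = \frac{1}{27556 - 85441} = \frac{1}{-57885} = - \frac{1}{57885}$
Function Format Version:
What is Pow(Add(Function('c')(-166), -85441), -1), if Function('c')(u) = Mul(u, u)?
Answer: Rational(-1, 57885) ≈ -1.7276e-5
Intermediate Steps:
Function('c')(u) = Pow(u, 2)
Pow(Add(Function('c')(-166), -85441), -1) = Pow(Add(Pow(-166, 2), -85441), -1) = Pow(Add(27556, -85441), -1) = Pow(-57885, -1) = Rational(-1, 57885)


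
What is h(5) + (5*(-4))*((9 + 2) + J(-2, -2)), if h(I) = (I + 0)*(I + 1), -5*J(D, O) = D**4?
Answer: -126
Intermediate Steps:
J(D, O) = -D**4/5
h(I) = I*(1 + I)
h(5) + (5*(-4))*((9 + 2) + J(-2, -2)) = 5*(1 + 5) + (5*(-4))*((9 + 2) - 1/5*(-2)**4) = 5*6 - 20*(11 - 1/5*16) = 30 - 20*(11 - 16/5) = 30 - 20*39/5 = 30 - 156 = -126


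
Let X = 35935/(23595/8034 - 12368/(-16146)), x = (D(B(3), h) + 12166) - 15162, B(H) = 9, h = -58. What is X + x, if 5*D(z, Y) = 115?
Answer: 41453331393/6158069 ≈ 6731.5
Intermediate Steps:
D(z, Y) = 23 (D(z, Y) = (⅕)*115 = 23)
x = -2973 (x = (23 + 12166) - 15162 = 12189 - 15162 = -2973)
X = 59761270530/6158069 (X = 35935/(23595*(1/8034) - 12368*(-1/16146)) = 35935/(605/206 + 6184/8073) = 35935/(6158069/1663038) = 35935*(1663038/6158069) = 59761270530/6158069 ≈ 9704.5)
X + x = 59761270530/6158069 - 2973 = 41453331393/6158069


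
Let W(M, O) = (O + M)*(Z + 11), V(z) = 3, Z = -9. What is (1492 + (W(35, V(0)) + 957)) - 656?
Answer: 1869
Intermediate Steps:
W(M, O) = 2*M + 2*O (W(M, O) = (O + M)*(-9 + 11) = (M + O)*2 = 2*M + 2*O)
(1492 + (W(35, V(0)) + 957)) - 656 = (1492 + ((2*35 + 2*3) + 957)) - 656 = (1492 + ((70 + 6) + 957)) - 656 = (1492 + (76 + 957)) - 656 = (1492 + 1033) - 656 = 2525 - 656 = 1869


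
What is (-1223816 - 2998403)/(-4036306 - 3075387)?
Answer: 4222219/7111693 ≈ 0.59370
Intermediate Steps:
(-1223816 - 2998403)/(-4036306 - 3075387) = -4222219/(-7111693) = -4222219*(-1/7111693) = 4222219/7111693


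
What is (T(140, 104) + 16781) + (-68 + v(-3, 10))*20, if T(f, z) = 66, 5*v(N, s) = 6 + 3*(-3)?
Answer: 15475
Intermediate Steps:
v(N, s) = -⅗ (v(N, s) = (6 + 3*(-3))/5 = (6 - 9)/5 = (⅕)*(-3) = -⅗)
(T(140, 104) + 16781) + (-68 + v(-3, 10))*20 = (66 + 16781) + (-68 - ⅗)*20 = 16847 - 343/5*20 = 16847 - 1372 = 15475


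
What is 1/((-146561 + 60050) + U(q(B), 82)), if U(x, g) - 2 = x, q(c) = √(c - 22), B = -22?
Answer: -86509/7483807125 - 2*I*√11/7483807125 ≈ -1.1559e-5 - 8.8635e-10*I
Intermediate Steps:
q(c) = √(-22 + c)
U(x, g) = 2 + x
1/((-146561 + 60050) + U(q(B), 82)) = 1/((-146561 + 60050) + (2 + √(-22 - 22))) = 1/(-86511 + (2 + √(-44))) = 1/(-86511 + (2 + 2*I*√11)) = 1/(-86509 + 2*I*√11)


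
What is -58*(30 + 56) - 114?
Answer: -5102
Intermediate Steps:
-58*(30 + 56) - 114 = -58*86 - 114 = -4988 - 114 = -5102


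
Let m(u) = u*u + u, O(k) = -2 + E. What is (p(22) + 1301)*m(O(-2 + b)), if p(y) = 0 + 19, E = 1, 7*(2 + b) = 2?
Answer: 0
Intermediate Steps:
b = -12/7 (b = -2 + (⅐)*2 = -2 + 2/7 = -12/7 ≈ -1.7143)
O(k) = -1 (O(k) = -2 + 1 = -1)
p(y) = 19
m(u) = u + u² (m(u) = u² + u = u + u²)
(p(22) + 1301)*m(O(-2 + b)) = (19 + 1301)*(-(1 - 1)) = 1320*(-1*0) = 1320*0 = 0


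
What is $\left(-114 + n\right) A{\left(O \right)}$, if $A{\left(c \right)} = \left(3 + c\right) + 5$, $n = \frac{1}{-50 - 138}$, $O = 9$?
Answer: $- \frac{364361}{188} \approx -1938.1$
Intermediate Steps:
$n = - \frac{1}{188}$ ($n = \frac{1}{-188} = - \frac{1}{188} \approx -0.0053191$)
$A{\left(c \right)} = 8 + c$
$\left(-114 + n\right) A{\left(O \right)} = \left(-114 - \frac{1}{188}\right) \left(8 + 9\right) = \left(- \frac{21433}{188}\right) 17 = - \frac{364361}{188}$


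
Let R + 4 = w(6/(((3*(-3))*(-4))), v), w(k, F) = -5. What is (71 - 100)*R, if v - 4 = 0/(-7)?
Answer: 261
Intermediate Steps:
v = 4 (v = 4 + 0/(-7) = 4 + 0*(-⅐) = 4 + 0 = 4)
R = -9 (R = -4 - 5 = -9)
(71 - 100)*R = (71 - 100)*(-9) = -29*(-9) = 261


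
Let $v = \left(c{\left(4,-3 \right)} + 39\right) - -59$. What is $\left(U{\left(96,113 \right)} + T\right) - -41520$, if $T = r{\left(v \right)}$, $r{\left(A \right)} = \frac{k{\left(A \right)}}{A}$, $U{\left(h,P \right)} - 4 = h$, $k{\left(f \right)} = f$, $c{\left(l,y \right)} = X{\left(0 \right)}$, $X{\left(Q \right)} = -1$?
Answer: $41621$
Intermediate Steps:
$c{\left(l,y \right)} = -1$
$U{\left(h,P \right)} = 4 + h$
$v = 97$ ($v = \left(-1 + 39\right) - -59 = 38 + 59 = 97$)
$r{\left(A \right)} = 1$ ($r{\left(A \right)} = \frac{A}{A} = 1$)
$T = 1$
$\left(U{\left(96,113 \right)} + T\right) - -41520 = \left(\left(4 + 96\right) + 1\right) - -41520 = \left(100 + 1\right) + 41520 = 101 + 41520 = 41621$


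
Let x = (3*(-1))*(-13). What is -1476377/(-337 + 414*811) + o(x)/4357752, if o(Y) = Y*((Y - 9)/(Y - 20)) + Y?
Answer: -5820922413509/1322457997576 ≈ -4.4016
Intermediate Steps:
x = 39 (x = -3*(-13) = 39)
o(Y) = Y + Y*(-9 + Y)/(-20 + Y) (o(Y) = Y*((-9 + Y)/(-20 + Y)) + Y = Y*(-9 + Y)/(-20 + Y) + Y = Y + Y*(-9 + Y)/(-20 + Y))
-1476377/(-337 + 414*811) + o(x)/4357752 = -1476377/(-337 + 414*811) + (39*(-29 + 2*39)/(-20 + 39))/4357752 = -1476377/(-337 + 335754) + (39*(-29 + 78)/19)*(1/4357752) = -1476377/335417 + (39*(1/19)*49)*(1/4357752) = -1476377*1/335417 + (1911/19)*(1/4357752) = -1476377/335417 + 91/3942728 = -5820922413509/1322457997576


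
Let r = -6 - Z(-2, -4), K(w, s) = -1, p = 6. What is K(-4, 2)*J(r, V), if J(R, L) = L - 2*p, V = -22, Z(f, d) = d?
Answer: 34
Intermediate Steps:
r = -2 (r = -6 - 1*(-4) = -6 + 4 = -2)
J(R, L) = -12 + L (J(R, L) = L - 2*6 = L - 12 = -12 + L)
K(-4, 2)*J(r, V) = -(-12 - 22) = -1*(-34) = 34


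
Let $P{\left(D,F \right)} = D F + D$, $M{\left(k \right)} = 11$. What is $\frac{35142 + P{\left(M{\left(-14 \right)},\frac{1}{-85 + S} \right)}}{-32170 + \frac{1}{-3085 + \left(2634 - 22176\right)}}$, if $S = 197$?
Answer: $- \frac{89085825169}{81525986192} \approx -1.0927$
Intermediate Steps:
$P{\left(D,F \right)} = D + D F$
$\frac{35142 + P{\left(M{\left(-14 \right)},\frac{1}{-85 + S} \right)}}{-32170 + \frac{1}{-3085 + \left(2634 - 22176\right)}} = \frac{35142 + 11 \left(1 + \frac{1}{-85 + 197}\right)}{-32170 + \frac{1}{-3085 + \left(2634 - 22176\right)}} = \frac{35142 + 11 \left(1 + \frac{1}{112}\right)}{-32170 + \frac{1}{-3085 - 19542}} = \frac{35142 + 11 \left(1 + \frac{1}{112}\right)}{-32170 + \frac{1}{-22627}} = \frac{35142 + 11 \cdot \frac{113}{112}}{-32170 - \frac{1}{22627}} = \frac{35142 + \frac{1243}{112}}{- \frac{727910591}{22627}} = \frac{3937147}{112} \left(- \frac{22627}{727910591}\right) = - \frac{89085825169}{81525986192}$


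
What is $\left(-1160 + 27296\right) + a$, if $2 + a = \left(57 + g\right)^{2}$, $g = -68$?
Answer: $26255$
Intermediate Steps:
$a = 119$ ($a = -2 + \left(57 - 68\right)^{2} = -2 + \left(-11\right)^{2} = -2 + 121 = 119$)
$\left(-1160 + 27296\right) + a = \left(-1160 + 27296\right) + 119 = 26136 + 119 = 26255$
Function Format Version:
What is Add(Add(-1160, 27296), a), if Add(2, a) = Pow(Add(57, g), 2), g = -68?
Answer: 26255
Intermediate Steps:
a = 119 (a = Add(-2, Pow(Add(57, -68), 2)) = Add(-2, Pow(-11, 2)) = Add(-2, 121) = 119)
Add(Add(-1160, 27296), a) = Add(Add(-1160, 27296), 119) = Add(26136, 119) = 26255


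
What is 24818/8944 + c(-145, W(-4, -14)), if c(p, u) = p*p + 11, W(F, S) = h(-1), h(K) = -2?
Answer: 94085401/4472 ≈ 21039.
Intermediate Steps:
W(F, S) = -2
c(p, u) = 11 + p² (c(p, u) = p² + 11 = 11 + p²)
24818/8944 + c(-145, W(-4, -14)) = 24818/8944 + (11 + (-145)²) = 24818*(1/8944) + (11 + 21025) = 12409/4472 + 21036 = 94085401/4472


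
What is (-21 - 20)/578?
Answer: -41/578 ≈ -0.070934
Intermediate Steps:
(-21 - 20)/578 = -41*1/578 = -41/578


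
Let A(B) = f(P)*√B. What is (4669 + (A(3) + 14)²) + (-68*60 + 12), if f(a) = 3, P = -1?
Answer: 824 + 84*√3 ≈ 969.49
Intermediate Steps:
A(B) = 3*√B
(4669 + (A(3) + 14)²) + (-68*60 + 12) = (4669 + (3*√3 + 14)²) + (-68*60 + 12) = (4669 + (14 + 3*√3)²) + (-4080 + 12) = (4669 + (14 + 3*√3)²) - 4068 = 601 + (14 + 3*√3)²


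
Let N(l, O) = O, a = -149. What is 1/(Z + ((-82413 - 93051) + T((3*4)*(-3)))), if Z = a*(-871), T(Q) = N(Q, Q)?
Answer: -1/45721 ≈ -2.1872e-5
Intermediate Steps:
T(Q) = Q
Z = 129779 (Z = -149*(-871) = 129779)
1/(Z + ((-82413 - 93051) + T((3*4)*(-3)))) = 1/(129779 + ((-82413 - 93051) + (3*4)*(-3))) = 1/(129779 + (-175464 + 12*(-3))) = 1/(129779 + (-175464 - 36)) = 1/(129779 - 175500) = 1/(-45721) = -1/45721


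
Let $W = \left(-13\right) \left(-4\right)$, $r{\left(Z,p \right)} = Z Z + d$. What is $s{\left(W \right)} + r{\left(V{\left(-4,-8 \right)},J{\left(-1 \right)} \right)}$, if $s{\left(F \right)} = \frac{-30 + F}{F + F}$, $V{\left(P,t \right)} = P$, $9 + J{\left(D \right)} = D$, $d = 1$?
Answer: $\frac{895}{52} \approx 17.212$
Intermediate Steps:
$J{\left(D \right)} = -9 + D$
$r{\left(Z,p \right)} = 1 + Z^{2}$ ($r{\left(Z,p \right)} = Z Z + 1 = Z^{2} + 1 = 1 + Z^{2}$)
$W = 52$
$s{\left(F \right)} = \frac{-30 + F}{2 F}$
$s{\left(W \right)} + r{\left(V{\left(-4,-8 \right)},J{\left(-1 \right)} \right)} = \frac{-30 + 52}{2 \cdot 52} + \left(1 + \left(-4\right)^{2}\right) = \frac{1}{2} \cdot \frac{1}{52} \cdot 22 + \left(1 + 16\right) = \frac{11}{52} + 17 = \frac{895}{52}$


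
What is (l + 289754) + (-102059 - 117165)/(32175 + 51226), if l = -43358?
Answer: 20549453572/83401 ≈ 2.4639e+5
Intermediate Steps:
(l + 289754) + (-102059 - 117165)/(32175 + 51226) = (-43358 + 289754) + (-102059 - 117165)/(32175 + 51226) = 246396 - 219224/83401 = 20549453572/83401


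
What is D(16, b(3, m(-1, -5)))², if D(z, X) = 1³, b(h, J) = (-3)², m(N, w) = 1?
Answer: 1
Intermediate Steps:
b(h, J) = 9
D(z, X) = 1
D(16, b(3, m(-1, -5)))² = 1² = 1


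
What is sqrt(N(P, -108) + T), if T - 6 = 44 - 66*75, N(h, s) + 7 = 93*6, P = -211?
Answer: I*sqrt(4349) ≈ 65.947*I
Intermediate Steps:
N(h, s) = 551 (N(h, s) = -7 + 93*6 = -7 + 558 = 551)
T = -4900 (T = 6 + (44 - 66*75) = 6 + (44 - 4950) = 6 - 4906 = -4900)
sqrt(N(P, -108) + T) = sqrt(551 - 4900) = sqrt(-4349) = I*sqrt(4349)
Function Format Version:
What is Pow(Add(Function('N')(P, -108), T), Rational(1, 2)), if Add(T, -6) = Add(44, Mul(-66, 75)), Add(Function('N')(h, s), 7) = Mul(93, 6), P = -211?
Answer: Mul(I, Pow(4349, Rational(1, 2))) ≈ Mul(65.947, I)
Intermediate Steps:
Function('N')(h, s) = 551 (Function('N')(h, s) = Add(-7, Mul(93, 6)) = Add(-7, 558) = 551)
T = -4900 (T = Add(6, Add(44, Mul(-66, 75))) = Add(6, Add(44, -4950)) = Add(6, -4906) = -4900)
Pow(Add(Function('N')(P, -108), T), Rational(1, 2)) = Pow(Add(551, -4900), Rational(1, 2)) = Pow(-4349, Rational(1, 2)) = Mul(I, Pow(4349, Rational(1, 2)))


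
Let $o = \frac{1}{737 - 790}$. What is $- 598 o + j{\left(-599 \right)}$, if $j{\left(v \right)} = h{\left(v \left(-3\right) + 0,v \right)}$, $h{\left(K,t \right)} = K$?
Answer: $\frac{95839}{53} \approx 1808.3$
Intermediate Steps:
$j{\left(v \right)} = - 3 v$ ($j{\left(v \right)} = v \left(-3\right) + 0 = - 3 v + 0 = - 3 v$)
$o = - \frac{1}{53}$ ($o = \frac{1}{-53} = - \frac{1}{53} \approx -0.018868$)
$- 598 o + j{\left(-599 \right)} = \left(-598\right) \left(- \frac{1}{53}\right) - -1797 = \frac{598}{53} + 1797 = \frac{95839}{53}$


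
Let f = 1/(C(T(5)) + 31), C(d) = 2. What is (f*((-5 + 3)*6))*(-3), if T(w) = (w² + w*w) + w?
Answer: 12/11 ≈ 1.0909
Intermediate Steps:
T(w) = w + 2*w² (T(w) = (w² + w²) + w = 2*w² + w = w + 2*w²)
f = 1/33 (f = 1/(2 + 31) = 1/33 ≈ 0.030303)
(f*((-5 + 3)*6))*(-3) = (((-5 + 3)*6)/33)*(-3) = ((-2*6)/33)*(-3) = ((1/33)*(-12))*(-3) = -4/11*(-3) = 12/11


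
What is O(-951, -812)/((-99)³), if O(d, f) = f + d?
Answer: 1763/970299 ≈ 0.0018170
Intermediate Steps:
O(d, f) = d + f
O(-951, -812)/((-99)³) = (-951 - 812)/((-99)³) = -1763/(-970299) = -1763*(-1/970299) = 1763/970299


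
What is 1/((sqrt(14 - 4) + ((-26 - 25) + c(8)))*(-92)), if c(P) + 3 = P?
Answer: 1/4212 + sqrt(10)/193752 ≈ 0.00025374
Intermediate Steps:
c(P) = -3 + P
1/((sqrt(14 - 4) + ((-26 - 25) + c(8)))*(-92)) = 1/((sqrt(14 - 4) + ((-26 - 25) + (-3 + 8)))*(-92)) = 1/((sqrt(10) + (-51 + 5))*(-92)) = 1/((sqrt(10) - 46)*(-92)) = 1/((-46 + sqrt(10))*(-92)) = 1/(4232 - 92*sqrt(10))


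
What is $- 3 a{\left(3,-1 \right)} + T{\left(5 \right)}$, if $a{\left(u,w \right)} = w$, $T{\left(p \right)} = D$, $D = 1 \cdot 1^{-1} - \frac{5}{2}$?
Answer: $\frac{3}{2} \approx 1.5$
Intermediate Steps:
$D = - \frac{3}{2}$ ($D = 1 \cdot 1 - \frac{5}{2} = 1 - \frac{5}{2} = - \frac{3}{2} \approx -1.5$)
$T{\left(p \right)} = - \frac{3}{2}$
$- 3 a{\left(3,-1 \right)} + T{\left(5 \right)} = \left(-3\right) \left(-1\right) - \frac{3}{2} = 3 - \frac{3}{2} = \frac{3}{2}$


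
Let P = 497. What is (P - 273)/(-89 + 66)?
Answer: -224/23 ≈ -9.7391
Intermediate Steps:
(P - 273)/(-89 + 66) = (497 - 273)/(-89 + 66) = 224/(-23) = 224*(-1/23) = -224/23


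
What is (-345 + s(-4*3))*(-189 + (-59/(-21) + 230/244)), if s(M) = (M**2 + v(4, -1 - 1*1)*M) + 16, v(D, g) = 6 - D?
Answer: 99192445/2562 ≈ 38717.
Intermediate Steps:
s(M) = 16 + M**2 + 2*M (s(M) = (M**2 + (6 - 1*4)*M) + 16 = (M**2 + (6 - 4)*M) + 16 = (M**2 + 2*M) + 16 = 16 + M**2 + 2*M)
(-345 + s(-4*3))*(-189 + (-59/(-21) + 230/244)) = (-345 + (16 + (-4*3)**2 + 2*(-4*3)))*(-189 + (-59/(-21) + 230/244)) = (-345 + (16 + (-12)**2 + 2*(-12)))*(-189 + (-59*(-1/21) + 230*(1/244))) = (-345 + (16 + 144 - 24))*(-189 + (59/21 + 115/122)) = (-345 + 136)*(-189 + 9613/2562) = -209*(-474605/2562) = 99192445/2562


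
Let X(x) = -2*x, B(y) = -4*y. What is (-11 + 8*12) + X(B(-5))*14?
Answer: -475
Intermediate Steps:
(-11 + 8*12) + X(B(-5))*14 = (-11 + 8*12) - (-8)*(-5)*14 = (-11 + 96) - 2*20*14 = 85 - 40*14 = 85 - 560 = -475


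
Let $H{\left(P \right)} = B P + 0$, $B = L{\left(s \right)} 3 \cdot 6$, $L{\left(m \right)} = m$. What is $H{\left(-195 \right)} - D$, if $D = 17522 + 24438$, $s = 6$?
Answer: $-63020$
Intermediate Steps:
$D = 41960$
$B = 108$ ($B = 6 \cdot 3 \cdot 6 = 18 \cdot 6 = 108$)
$H{\left(P \right)} = 108 P$ ($H{\left(P \right)} = 108 P + 0 = 108 P$)
$H{\left(-195 \right)} - D = 108 \left(-195\right) - 41960 = -21060 - 41960 = -63020$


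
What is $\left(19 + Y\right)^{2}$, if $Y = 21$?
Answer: $1600$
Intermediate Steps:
$\left(19 + Y\right)^{2} = \left(19 + 21\right)^{2} = 40^{2} = 1600$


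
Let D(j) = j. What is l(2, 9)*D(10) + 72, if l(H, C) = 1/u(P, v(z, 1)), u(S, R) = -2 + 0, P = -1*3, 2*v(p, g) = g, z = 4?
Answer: 67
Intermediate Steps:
v(p, g) = g/2
P = -3
u(S, R) = -2
l(H, C) = -½ (l(H, C) = 1/(-2) = -½)
l(2, 9)*D(10) + 72 = -½*10 + 72 = -5 + 72 = 67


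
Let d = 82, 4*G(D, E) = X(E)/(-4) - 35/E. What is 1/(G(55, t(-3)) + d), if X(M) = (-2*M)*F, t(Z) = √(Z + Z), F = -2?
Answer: 7872/646345 - 116*I*√6/646345 ≈ 0.012179 - 0.00043961*I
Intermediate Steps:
t(Z) = √2*√Z (t(Z) = √(2*Z) = √2*√Z)
X(M) = 4*M (X(M) = -2*M*(-2) = 4*M)
G(D, E) = -35/(4*E) - E/4 (G(D, E) = ((4*E)/(-4) - 35/E)/4 = ((4*E)*(-¼) - 35/E)/4 = (-E - 35/E)/4 = -35/(4*E) - E/4)
1/(G(55, t(-3)) + d) = 1/((-35 - (√2*√(-3))²)/(4*((√2*√(-3)))) + 82) = 1/((-35 - (√2*(I*√3))²)/(4*((√2*(I*√3)))) + 82) = 1/((-35 - (I*√6)²)/(4*((I*√6))) + 82) = 1/((-I*√6/6)*(-35 - 1*(-6))/4 + 82) = 1/((-I*√6/6)*(-35 + 6)/4 + 82) = 1/((¼)*(-I*√6/6)*(-29) + 82) = 1/(29*I*√6/24 + 82) = 1/(82 + 29*I*√6/24)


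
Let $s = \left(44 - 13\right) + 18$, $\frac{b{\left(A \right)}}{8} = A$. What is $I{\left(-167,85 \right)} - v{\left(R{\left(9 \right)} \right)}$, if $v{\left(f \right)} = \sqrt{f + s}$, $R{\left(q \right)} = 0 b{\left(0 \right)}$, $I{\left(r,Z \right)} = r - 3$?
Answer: $-177$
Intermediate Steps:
$I{\left(r,Z \right)} = -3 + r$ ($I{\left(r,Z \right)} = r - 3 = -3 + r$)
$b{\left(A \right)} = 8 A$
$R{\left(q \right)} = 0$ ($R{\left(q \right)} = 0 \cdot 8 \cdot 0 = 0 \cdot 0 = 0$)
$s = 49$ ($s = \left(44 - 13\right) + 18 = 31 + 18 = 49$)
$v{\left(f \right)} = \sqrt{49 + f}$ ($v{\left(f \right)} = \sqrt{f + 49} = \sqrt{49 + f}$)
$I{\left(-167,85 \right)} - v{\left(R{\left(9 \right)} \right)} = \left(-3 - 167\right) - \sqrt{49 + 0} = -170 - \sqrt{49} = -170 - 7 = -177$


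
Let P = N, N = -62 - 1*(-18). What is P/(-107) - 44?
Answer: -4664/107 ≈ -43.589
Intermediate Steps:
N = -44 (N = -62 + 18 = -44)
P = -44
P/(-107) - 44 = -44/(-107) - 44 = -44*(-1/107) - 44 = 44/107 - 44 = -4664/107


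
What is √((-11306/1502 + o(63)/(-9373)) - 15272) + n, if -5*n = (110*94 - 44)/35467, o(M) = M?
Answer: -10296/177335 + I*√15450805935225726/1005589 ≈ -0.05806 + 123.61*I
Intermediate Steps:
n = -10296/177335 (n = -(110*94 - 44)/(5*35467) = -(10340 - 44)/(5*35467) = -10296/(5*35467) = -⅕*10296/35467 = -10296/177335 ≈ -0.058060)
√((-11306/1502 + o(63)/(-9373)) - 15272) + n = √((-11306/1502 + 63/(-9373)) - 15272) - 10296/177335 = √((-11306*1/1502 + 63*(-1/9373)) - 15272) - 10296/177335 = √((-5653/751 - 9/1339) - 15272) - 10296/177335 = √(-7576126/1005589 - 15272) - 10296/177335 = √(-15364931334/1005589) - 10296/177335 = I*√15450805935225726/1005589 - 10296/177335 = -10296/177335 + I*√15450805935225726/1005589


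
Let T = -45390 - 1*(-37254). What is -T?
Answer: 8136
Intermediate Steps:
T = -8136 (T = -45390 + 37254 = -8136)
-T = -1*(-8136) = 8136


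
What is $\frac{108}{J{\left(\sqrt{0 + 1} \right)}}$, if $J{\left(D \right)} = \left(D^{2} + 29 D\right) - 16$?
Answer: $\frac{54}{7} \approx 7.7143$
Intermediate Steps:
$J{\left(D \right)} = -16 + D^{2} + 29 D$
$\frac{108}{J{\left(\sqrt{0 + 1} \right)}} = \frac{108}{-16 + \left(\sqrt{0 + 1}\right)^{2} + 29 \sqrt{0 + 1}} = \frac{108}{-16 + \left(\sqrt{1}\right)^{2} + 29 \sqrt{1}} = \frac{108}{-16 + 1^{2} + 29 \cdot 1} = \frac{108}{-16 + 1 + 29} = \frac{108}{14} = 108 \cdot \frac{1}{14} = \frac{54}{7}$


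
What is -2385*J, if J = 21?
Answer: -50085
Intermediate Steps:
-2385*J = -2385*21 = -50085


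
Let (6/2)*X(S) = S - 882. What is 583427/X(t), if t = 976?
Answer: 1750281/94 ≈ 18620.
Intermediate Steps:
X(S) = -294 + S/3 (X(S) = (S - 882)/3 = (-882 + S)/3 = -294 + S/3)
583427/X(t) = 583427/(-294 + (1/3)*976) = 583427/(-294 + 976/3) = 583427/(94/3) = 583427*(3/94) = 1750281/94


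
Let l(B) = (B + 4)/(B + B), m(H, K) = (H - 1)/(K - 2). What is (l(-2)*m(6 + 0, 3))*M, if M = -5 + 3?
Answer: 5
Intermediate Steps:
m(H, K) = (-1 + H)/(-2 + K)
M = -2
l(B) = (4 + B)/(2*B) (l(B) = (4 + B)/((2*B)) = (1/(2*B))*(4 + B) = (4 + B)/(2*B))
(l(-2)*m(6 + 0, 3))*M = (((½)*(4 - 2)/(-2))*((-1 + (6 + 0))/(-2 + 3)))*(-2) = (((½)*(-½)*2)*((-1 + 6)/1))*(-2) = -5/2*(-2) = 5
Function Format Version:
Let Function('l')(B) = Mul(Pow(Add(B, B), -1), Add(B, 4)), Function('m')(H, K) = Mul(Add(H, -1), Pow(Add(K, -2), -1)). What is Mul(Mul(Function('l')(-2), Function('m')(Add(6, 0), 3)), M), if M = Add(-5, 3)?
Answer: 5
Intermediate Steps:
Function('m')(H, K) = Mul(Pow(Add(-2, K), -1), Add(-1, H)) (Function('m')(H, K) = Mul(Add(-1, H), Pow(Add(-2, K), -1)) = Mul(Pow(Add(-2, K), -1), Add(-1, H)))
M = -2
Function('l')(B) = Mul(Rational(1, 2), Pow(B, -1), Add(4, B)) (Function('l')(B) = Mul(Pow(Mul(2, B), -1), Add(4, B)) = Mul(Mul(Rational(1, 2), Pow(B, -1)), Add(4, B)) = Mul(Rational(1, 2), Pow(B, -1), Add(4, B)))
Mul(Mul(Function('l')(-2), Function('m')(Add(6, 0), 3)), M) = Mul(Mul(Mul(Rational(1, 2), Pow(-2, -1), Add(4, -2)), Mul(Pow(Add(-2, 3), -1), Add(-1, Add(6, 0)))), -2) = Mul(Mul(Mul(Rational(1, 2), Rational(-1, 2), 2), Mul(Pow(1, -1), Add(-1, 6))), -2) = Mul(Mul(Rational(-1, 2), Mul(1, 5)), -2) = Mul(Mul(Rational(-1, 2), 5), -2) = Mul(Rational(-5, 2), -2) = 5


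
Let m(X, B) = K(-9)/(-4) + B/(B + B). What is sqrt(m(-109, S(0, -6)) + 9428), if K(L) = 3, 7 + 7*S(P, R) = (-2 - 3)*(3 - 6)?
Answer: sqrt(37711)/2 ≈ 97.097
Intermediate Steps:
S(P, R) = 8/7 (S(P, R) = -1 + ((-2 - 3)*(3 - 6))/7 = -1 + (-5*(-3))/7 = -1 + (1/7)*15 = -1 + 15/7 = 8/7)
m(X, B) = -1/4 (m(X, B) = 3/(-4) + B/(B + B) = 3*(-1/4) + B/((2*B)) = -3/4 + B*(1/(2*B)) = -3/4 + 1/2 = -1/4)
sqrt(m(-109, S(0, -6)) + 9428) = sqrt(-1/4 + 9428) = sqrt(37711/4) = sqrt(37711)/2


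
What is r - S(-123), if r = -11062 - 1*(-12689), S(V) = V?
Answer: 1750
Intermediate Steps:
r = 1627 (r = -11062 + 12689 = 1627)
r - S(-123) = 1627 - 1*(-123) = 1627 + 123 = 1750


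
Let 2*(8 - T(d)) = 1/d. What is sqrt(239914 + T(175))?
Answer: sqrt(1175617786)/70 ≈ 489.82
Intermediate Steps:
T(d) = 8 - 1/(2*d)
sqrt(239914 + T(175)) = sqrt(239914 + (8 - 1/2/175)) = sqrt(239914 + (8 - 1/2*1/175)) = sqrt(239914 + (8 - 1/350)) = sqrt(239914 + 2799/350) = sqrt(83972699/350) = sqrt(1175617786)/70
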